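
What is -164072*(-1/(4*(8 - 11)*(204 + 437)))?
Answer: -41018/1923 ≈ -21.330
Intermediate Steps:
-164072*(-1/(4*(8 - 11)*(204 + 437))) = -164072/(-4*(-3)*641) = -164072/(12*641) = -164072/7692 = -164072*1/7692 = -41018/1923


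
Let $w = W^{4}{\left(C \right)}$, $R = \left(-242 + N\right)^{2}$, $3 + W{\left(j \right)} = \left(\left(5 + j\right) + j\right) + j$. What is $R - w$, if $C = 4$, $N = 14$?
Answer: $13568$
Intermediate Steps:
$W{\left(j \right)} = 2 + 3 j$ ($W{\left(j \right)} = -3 + \left(\left(\left(5 + j\right) + j\right) + j\right) = -3 + \left(\left(5 + 2 j\right) + j\right) = -3 + \left(5 + 3 j\right) = 2 + 3 j$)
$R = 51984$ ($R = \left(-242 + 14\right)^{2} = \left(-228\right)^{2} = 51984$)
$w = 38416$ ($w = \left(2 + 3 \cdot 4\right)^{4} = \left(2 + 12\right)^{4} = 14^{4} = 38416$)
$R - w = 51984 - 38416 = 13568$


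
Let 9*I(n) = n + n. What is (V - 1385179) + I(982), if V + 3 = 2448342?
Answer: 9570404/9 ≈ 1.0634e+6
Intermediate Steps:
V = 2448339 (V = -3 + 2448342 = 2448339)
I(n) = 2*n/9 (I(n) = (n + n)/9 = (2*n)/9 = 2*n/9)
(V - 1385179) + I(982) = (2448339 - 1385179) + (2/9)*982 = 1063160 + 1964/9 = 9570404/9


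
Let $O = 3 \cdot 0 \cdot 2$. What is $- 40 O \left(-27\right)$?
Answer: $0$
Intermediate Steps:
$O = 0$ ($O = 0 \cdot 2 = 0$)
$- 40 O \left(-27\right) = \left(-40\right) 0 \left(-27\right) = 0 \left(-27\right) = 0$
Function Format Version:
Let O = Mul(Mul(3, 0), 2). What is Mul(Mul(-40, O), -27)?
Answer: 0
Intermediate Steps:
O = 0 (O = Mul(0, 2) = 0)
Mul(Mul(-40, O), -27) = Mul(Mul(-40, 0), -27) = Mul(0, -27) = 0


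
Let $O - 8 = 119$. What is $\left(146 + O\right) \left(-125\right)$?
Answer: $-34125$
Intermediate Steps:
$O = 127$ ($O = 8 + 119 = 127$)
$\left(146 + O\right) \left(-125\right) = \left(146 + 127\right) \left(-125\right) = 273 \left(-125\right) = -34125$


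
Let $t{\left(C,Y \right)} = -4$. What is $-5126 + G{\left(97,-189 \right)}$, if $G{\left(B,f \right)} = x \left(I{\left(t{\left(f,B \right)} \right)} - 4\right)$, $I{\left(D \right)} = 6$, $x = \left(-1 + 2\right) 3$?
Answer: $-5120$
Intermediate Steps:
$x = 3$ ($x = 1 \cdot 3 = 3$)
$G{\left(B,f \right)} = 6$ ($G{\left(B,f \right)} = 3 \left(6 - 4\right) = 3 \cdot 2 = 6$)
$-5126 + G{\left(97,-189 \right)} = -5126 + 6 = -5120$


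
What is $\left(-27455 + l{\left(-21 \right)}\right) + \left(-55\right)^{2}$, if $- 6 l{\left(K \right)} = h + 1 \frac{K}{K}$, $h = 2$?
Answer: $- \frac{48861}{2} \approx -24431.0$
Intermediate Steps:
$l{\left(K \right)} = - \frac{1}{2}$ ($l{\left(K \right)} = - \frac{2 + 1 \frac{K}{K}}{6} = - \frac{2 + 1 \cdot 1}{6} = - \frac{2 + 1}{6} = \left(- \frac{1}{6}\right) 3 = - \frac{1}{2}$)
$\left(-27455 + l{\left(-21 \right)}\right) + \left(-55\right)^{2} = \left(-27455 - \frac{1}{2}\right) + \left(-55\right)^{2} = - \frac{54911}{2} + 3025 = - \frac{48861}{2}$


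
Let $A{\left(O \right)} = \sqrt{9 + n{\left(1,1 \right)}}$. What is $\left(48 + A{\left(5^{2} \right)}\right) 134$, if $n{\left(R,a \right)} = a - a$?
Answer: $6834$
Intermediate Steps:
$n{\left(R,a \right)} = 0$
$A{\left(O \right)} = 3$ ($A{\left(O \right)} = \sqrt{9 + 0} = \sqrt{9} = 3$)
$\left(48 + A{\left(5^{2} \right)}\right) 134 = \left(48 + 3\right) 134 = 51 \cdot 134 = 6834$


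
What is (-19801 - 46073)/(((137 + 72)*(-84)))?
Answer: 10979/2926 ≈ 3.7522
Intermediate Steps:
(-19801 - 46073)/(((137 + 72)*(-84))) = -65874/(209*(-84)) = -65874/(-17556) = -65874*(-1/17556) = 10979/2926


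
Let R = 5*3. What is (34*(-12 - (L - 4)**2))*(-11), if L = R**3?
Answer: 4250006222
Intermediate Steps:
R = 15
L = 3375 (L = 15**3 = 3375)
(34*(-12 - (L - 4)**2))*(-11) = (34*(-12 - (3375 - 4)**2))*(-11) = (34*(-12 - 1*3371**2))*(-11) = (34*(-12 - 1*11363641))*(-11) = (34*(-12 - 11363641))*(-11) = (34*(-11363653))*(-11) = -386364202*(-11) = 4250006222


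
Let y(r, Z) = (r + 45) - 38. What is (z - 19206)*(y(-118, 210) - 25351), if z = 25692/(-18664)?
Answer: 1140972831489/2333 ≈ 4.8906e+8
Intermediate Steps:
z = -6423/4666 (z = 25692*(-1/18664) = -6423/4666 ≈ -1.3766)
y(r, Z) = 7 + r (y(r, Z) = (45 + r) - 38 = 7 + r)
(z - 19206)*(y(-118, 210) - 25351) = (-6423/4666 - 19206)*((7 - 118) - 25351) = -89621619*(-111 - 25351)/4666 = -89621619/4666*(-25462) = 1140972831489/2333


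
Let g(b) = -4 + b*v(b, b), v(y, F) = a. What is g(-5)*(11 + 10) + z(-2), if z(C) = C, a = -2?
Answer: 124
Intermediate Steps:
v(y, F) = -2
g(b) = -4 - 2*b (g(b) = -4 + b*(-2) = -4 - 2*b)
g(-5)*(11 + 10) + z(-2) = (-4 - 2*(-5))*(11 + 10) - 2 = (-4 + 10)*21 - 2 = 6*21 - 2 = 126 - 2 = 124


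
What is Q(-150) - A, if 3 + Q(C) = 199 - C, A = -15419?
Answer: 15765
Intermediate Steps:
Q(C) = 196 - C (Q(C) = -3 + (199 - C) = 196 - C)
Q(-150) - A = (196 - 1*(-150)) - 1*(-15419) = (196 + 150) + 15419 = 346 + 15419 = 15765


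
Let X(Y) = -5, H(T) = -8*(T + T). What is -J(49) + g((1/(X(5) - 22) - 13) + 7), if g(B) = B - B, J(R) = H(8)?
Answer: 128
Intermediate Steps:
H(T) = -16*T
J(R) = -128 (J(R) = -16*8 = -128)
g(B) = 0
-J(49) + g((1/(X(5) - 22) - 13) + 7) = -1*(-128) + 0 = 128 + 0 = 128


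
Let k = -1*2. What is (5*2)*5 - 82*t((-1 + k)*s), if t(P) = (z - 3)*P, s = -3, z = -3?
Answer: 4478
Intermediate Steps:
k = -2
t(P) = -6*P (t(P) = (-3 - 3)*P = -6*P)
(5*2)*5 - 82*t((-1 + k)*s) = (5*2)*5 - (-492)*(-1 - 2)*(-3) = 10*5 - (-492)*(-3*(-3)) = 50 - (-492)*9 = 50 - 82*(-54) = 50 + 4428 = 4478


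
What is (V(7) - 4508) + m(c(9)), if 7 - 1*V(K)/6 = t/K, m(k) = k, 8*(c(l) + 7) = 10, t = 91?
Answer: -18199/4 ≈ -4549.8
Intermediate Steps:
c(l) = -23/4 (c(l) = -7 + (⅛)*10 = -7 + 5/4 = -23/4)
V(K) = 42 - 546/K
(V(7) - 4508) + m(c(9)) = ((42 - 546/7) - 4508) - 23/4 = ((42 - 546*⅐) - 4508) - 23/4 = ((42 - 78) - 4508) - 23/4 = (-36 - 4508) - 23/4 = -4544 - 23/4 = -18199/4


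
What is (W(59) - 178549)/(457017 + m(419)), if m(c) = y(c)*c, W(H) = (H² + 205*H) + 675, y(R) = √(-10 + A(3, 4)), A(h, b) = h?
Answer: -37086472533/104432883608 + 34001431*I*√7/104432883608 ≈ -0.35512 + 0.00086141*I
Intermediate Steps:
y(R) = I*√7 (y(R) = √(-10 + 3) = √(-7) = I*√7)
W(H) = 675 + H² + 205*H
m(c) = I*c*√7 (m(c) = (I*√7)*c = I*c*√7)
(W(59) - 178549)/(457017 + m(419)) = ((675 + 59² + 205*59) - 178549)/(457017 + I*419*√7) = ((675 + 3481 + 12095) - 178549)/(457017 + 419*I*√7) = (16251 - 178549)/(457017 + 419*I*√7) = -162298/(457017 + 419*I*√7)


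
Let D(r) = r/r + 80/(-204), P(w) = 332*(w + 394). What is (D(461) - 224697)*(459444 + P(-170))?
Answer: -6117227154992/51 ≈ -1.1995e+11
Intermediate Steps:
P(w) = 130808 + 332*w (P(w) = 332*(394 + w) = 130808 + 332*w)
D(r) = 31/51 (D(r) = 1 + 80*(-1/204) = 1 - 20/51 = 31/51)
(D(461) - 224697)*(459444 + P(-170)) = (31/51 - 224697)*(459444 + (130808 + 332*(-170))) = -11459516*(459444 + (130808 - 56440))/51 = -11459516*(459444 + 74368)/51 = -11459516/51*533812 = -6117227154992/51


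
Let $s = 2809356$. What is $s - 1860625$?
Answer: $948731$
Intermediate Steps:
$s - 1860625 = 2809356 - 1860625 = 948731$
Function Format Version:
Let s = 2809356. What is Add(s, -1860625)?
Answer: 948731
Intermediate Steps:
Add(s, -1860625) = Add(2809356, -1860625) = 948731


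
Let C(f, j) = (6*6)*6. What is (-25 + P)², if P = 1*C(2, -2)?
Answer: 36481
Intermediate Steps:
C(f, j) = 216 (C(f, j) = 36*6 = 216)
P = 216 (P = 1*216 = 216)
(-25 + P)² = (-25 + 216)² = 191² = 36481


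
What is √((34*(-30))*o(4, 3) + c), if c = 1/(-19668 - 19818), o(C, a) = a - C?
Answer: √1590327040434/39486 ≈ 31.937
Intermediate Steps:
c = -1/39486 (c = 1/(-39486) = -1/39486 ≈ -2.5325e-5)
√((34*(-30))*o(4, 3) + c) = √((34*(-30))*(3 - 1*4) - 1/39486) = √(-1020*(3 - 4) - 1/39486) = √(-1020*(-1) - 1/39486) = √(1020 - 1/39486) = √(40275719/39486) = √1590327040434/39486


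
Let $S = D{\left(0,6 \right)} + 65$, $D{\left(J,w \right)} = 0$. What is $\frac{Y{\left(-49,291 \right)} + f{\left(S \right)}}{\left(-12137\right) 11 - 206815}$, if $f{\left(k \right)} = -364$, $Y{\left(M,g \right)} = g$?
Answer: $\frac{73}{340322} \approx 0.0002145$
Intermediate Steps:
$S = 65$ ($S = 0 + 65 = 65$)
$\frac{Y{\left(-49,291 \right)} + f{\left(S \right)}}{\left(-12137\right) 11 - 206815} = \frac{291 - 364}{\left(-12137\right) 11 - 206815} = - \frac{73}{-133507 - 206815} = - \frac{73}{-340322} = \left(-73\right) \left(- \frac{1}{340322}\right) = \frac{73}{340322}$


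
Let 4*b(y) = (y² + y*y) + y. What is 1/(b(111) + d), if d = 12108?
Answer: 4/73185 ≈ 5.4656e-5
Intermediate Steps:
b(y) = y²/2 + y/4 (b(y) = ((y² + y*y) + y)/4 = ((y² + y²) + y)/4 = (2*y² + y)/4 = (y + 2*y²)/4 = y²/2 + y/4)
1/(b(111) + d) = 1/((¼)*111*(1 + 2*111) + 12108) = 1/((¼)*111*(1 + 222) + 12108) = 1/((¼)*111*223 + 12108) = 1/(24753/4 + 12108) = 1/(73185/4) = 4/73185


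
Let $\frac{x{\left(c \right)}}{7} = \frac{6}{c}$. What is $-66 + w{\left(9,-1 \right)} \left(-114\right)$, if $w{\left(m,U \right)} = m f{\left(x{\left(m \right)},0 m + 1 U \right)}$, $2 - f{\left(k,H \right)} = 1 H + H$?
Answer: $-4170$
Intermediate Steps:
$x{\left(c \right)} = \frac{42}{c}$ ($x{\left(c \right)} = 7 \frac{6}{c} = \frac{42}{c}$)
$f{\left(k,H \right)} = 2 - 2 H$ ($f{\left(k,H \right)} = 2 - \left(1 H + H\right) = 2 - \left(H + H\right) = 2 - 2 H$)
$w{\left(m,U \right)} = m \left(2 - 2 U\right)$ ($w{\left(m,U \right)} = m \left(2 - 2 \left(0 m + 1 U\right)\right) = m \left(2 - 2 \left(0 + U\right)\right) = m \left(2 - 2 U\right)$)
$-66 + w{\left(9,-1 \right)} \left(-114\right) = -66 + 2 \cdot 9 \left(1 - -1\right) \left(-114\right) = -66 + 2 \cdot 9 \left(1 + 1\right) \left(-114\right) = -66 + 2 \cdot 9 \cdot 2 \left(-114\right) = -66 + 36 \left(-114\right) = -66 - 4104 = -4170$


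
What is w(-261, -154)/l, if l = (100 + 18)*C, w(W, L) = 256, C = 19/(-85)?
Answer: -10880/1121 ≈ -9.7056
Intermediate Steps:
C = -19/85 (C = 19*(-1/85) = -19/85 ≈ -0.22353)
l = -2242/85 (l = (100 + 18)*(-19/85) = 118*(-19/85) = -2242/85 ≈ -26.376)
w(-261, -154)/l = 256/(-2242/85) = 256*(-85/2242) = -10880/1121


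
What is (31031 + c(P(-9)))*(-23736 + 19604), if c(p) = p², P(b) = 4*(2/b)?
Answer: -10386091900/81 ≈ -1.2822e+8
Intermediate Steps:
P(b) = 8/b
(31031 + c(P(-9)))*(-23736 + 19604) = (31031 + (8/(-9))²)*(-23736 + 19604) = (31031 + (8*(-⅑))²)*(-4132) = (31031 + (-8/9)²)*(-4132) = (31031 + 64/81)*(-4132) = (2513575/81)*(-4132) = -10386091900/81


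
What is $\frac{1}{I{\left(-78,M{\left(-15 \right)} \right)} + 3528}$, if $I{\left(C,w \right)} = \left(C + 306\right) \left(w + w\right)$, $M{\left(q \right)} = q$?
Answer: $- \frac{1}{3312} \approx -0.00030193$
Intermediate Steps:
$I{\left(C,w \right)} = 2 w \left(306 + C\right)$ ($I{\left(C,w \right)} = \left(306 + C\right) 2 w = 2 w \left(306 + C\right)$)
$\frac{1}{I{\left(-78,M{\left(-15 \right)} \right)} + 3528} = \frac{1}{2 \left(-15\right) \left(306 - 78\right) + 3528} = \frac{1}{2 \left(-15\right) 228 + 3528} = \frac{1}{-6840 + 3528} = \frac{1}{-3312} = - \frac{1}{3312}$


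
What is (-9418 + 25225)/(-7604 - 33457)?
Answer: -5269/13687 ≈ -0.38496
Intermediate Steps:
(-9418 + 25225)/(-7604 - 33457) = 15807/(-41061) = 15807*(-1/41061) = -5269/13687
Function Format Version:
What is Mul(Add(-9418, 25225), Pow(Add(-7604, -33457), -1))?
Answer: Rational(-5269, 13687) ≈ -0.38496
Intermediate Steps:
Mul(Add(-9418, 25225), Pow(Add(-7604, -33457), -1)) = Mul(15807, Pow(-41061, -1)) = Mul(15807, Rational(-1, 41061)) = Rational(-5269, 13687)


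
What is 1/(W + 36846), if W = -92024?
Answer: -1/55178 ≈ -1.8123e-5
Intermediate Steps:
1/(W + 36846) = 1/(-92024 + 36846) = 1/(-55178) = -1/55178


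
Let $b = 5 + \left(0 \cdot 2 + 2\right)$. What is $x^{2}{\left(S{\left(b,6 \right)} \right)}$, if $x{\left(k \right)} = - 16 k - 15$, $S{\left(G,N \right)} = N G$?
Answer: $471969$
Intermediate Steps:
$b = 7$ ($b = 5 + \left(0 + 2\right) = 5 + 2 = 7$)
$S{\left(G,N \right)} = G N$
$x{\left(k \right)} = -15 - 16 k$
$x^{2}{\left(S{\left(b,6 \right)} \right)} = \left(-15 - 16 \cdot 7 \cdot 6\right)^{2} = \left(-15 - 672\right)^{2} = \left(-687\right)^{2} = 471969$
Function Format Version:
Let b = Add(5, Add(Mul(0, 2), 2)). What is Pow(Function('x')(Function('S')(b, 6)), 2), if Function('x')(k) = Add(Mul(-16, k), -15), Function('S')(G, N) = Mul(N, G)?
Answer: 471969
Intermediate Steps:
b = 7 (b = Add(5, Add(0, 2)) = Add(5, 2) = 7)
Function('S')(G, N) = Mul(G, N)
Function('x')(k) = Add(-15, Mul(-16, k))
Pow(Function('x')(Function('S')(b, 6)), 2) = Pow(Add(-15, Mul(-16, Mul(7, 6))), 2) = Pow(Add(-15, Mul(-16, 42)), 2) = Pow(Add(-15, -672), 2) = Pow(-687, 2) = 471969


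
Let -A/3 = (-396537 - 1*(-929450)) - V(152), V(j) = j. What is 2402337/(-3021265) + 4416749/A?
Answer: -17183783554856/4828836487995 ≈ -3.5586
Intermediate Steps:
A = -1598283 (A = -3*((-396537 - 1*(-929450)) - 1*152) = -3*((-396537 + 929450) - 152) = -3*(532913 - 152) = -3*532761 = -1598283)
2402337/(-3021265) + 4416749/A = 2402337/(-3021265) + 4416749/(-1598283) = 2402337*(-1/3021265) + 4416749*(-1/1598283) = -2402337/3021265 - 4416749/1598283 = -17183783554856/4828836487995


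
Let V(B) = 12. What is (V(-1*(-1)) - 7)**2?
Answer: 25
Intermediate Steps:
(V(-1*(-1)) - 7)**2 = (12 - 7)**2 = 5**2 = 25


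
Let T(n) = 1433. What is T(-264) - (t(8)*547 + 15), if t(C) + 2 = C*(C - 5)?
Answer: -10616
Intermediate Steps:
t(C) = -2 + C*(-5 + C) (t(C) = -2 + C*(C - 5) = -2 + C*(-5 + C))
T(-264) - (t(8)*547 + 15) = 1433 - ((-2 + 8² - 5*8)*547 + 15) = 1433 - ((-2 + 64 - 40)*547 + 15) = 1433 - (22*547 + 15) = 1433 - (12034 + 15) = 1433 - 1*12049 = 1433 - 12049 = -10616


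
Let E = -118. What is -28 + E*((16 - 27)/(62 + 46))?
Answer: -863/54 ≈ -15.981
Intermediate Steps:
-28 + E*((16 - 27)/(62 + 46)) = -28 - 118*(16 - 27)/(62 + 46) = -28 - (-1298)/108 = -28 - 118*(-11/108) = -28 + 649/54 = -863/54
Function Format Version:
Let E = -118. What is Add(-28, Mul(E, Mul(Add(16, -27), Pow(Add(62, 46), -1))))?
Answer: Rational(-863, 54) ≈ -15.981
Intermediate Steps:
Add(-28, Mul(E, Mul(Add(16, -27), Pow(Add(62, 46), -1)))) = Add(-28, Mul(-118, Mul(Add(16, -27), Pow(Add(62, 46), -1)))) = Add(-28, Mul(-118, Mul(-11, Pow(108, -1)))) = Add(-28, Mul(-118, Mul(-11, Rational(1, 108)))) = Add(-28, Mul(-118, Rational(-11, 108))) = Add(-28, Rational(649, 54)) = Rational(-863, 54)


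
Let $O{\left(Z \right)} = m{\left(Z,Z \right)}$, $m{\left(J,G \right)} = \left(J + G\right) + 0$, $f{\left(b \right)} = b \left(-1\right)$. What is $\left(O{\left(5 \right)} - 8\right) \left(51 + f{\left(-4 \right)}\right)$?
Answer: $110$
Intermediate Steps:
$f{\left(b \right)} = - b$
$m{\left(J,G \right)} = G + J$ ($m{\left(J,G \right)} = \left(G + J\right) + 0 = G + J$)
$O{\left(Z \right)} = 2 Z$ ($O{\left(Z \right)} = Z + Z = 2 Z$)
$\left(O{\left(5 \right)} - 8\right) \left(51 + f{\left(-4 \right)}\right) = \left(2 \cdot 5 - 8\right) \left(51 - -4\right) = \left(10 - 8\right) \left(51 + 4\right) = 2 \cdot 55 = 110$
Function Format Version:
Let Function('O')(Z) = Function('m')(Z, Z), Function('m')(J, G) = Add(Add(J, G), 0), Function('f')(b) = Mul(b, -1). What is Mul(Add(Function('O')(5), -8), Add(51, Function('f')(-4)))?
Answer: 110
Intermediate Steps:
Function('f')(b) = Mul(-1, b)
Function('m')(J, G) = Add(G, J) (Function('m')(J, G) = Add(Add(G, J), 0) = Add(G, J))
Function('O')(Z) = Mul(2, Z) (Function('O')(Z) = Add(Z, Z) = Mul(2, Z))
Mul(Add(Function('O')(5), -8), Add(51, Function('f')(-4))) = Mul(Add(Mul(2, 5), -8), Add(51, Mul(-1, -4))) = Mul(Add(10, -8), Add(51, 4)) = Mul(2, 55) = 110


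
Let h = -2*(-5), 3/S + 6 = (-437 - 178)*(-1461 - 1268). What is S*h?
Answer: 10/559443 ≈ 1.7875e-5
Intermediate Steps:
S = 1/559443 (S = 3/(-6 + (-437 - 178)*(-1461 - 1268)) = 3/(-6 - 615*(-2729)) = 3/(-6 + 1678335) = 3/1678329 = 3*(1/1678329) = 1/559443 ≈ 1.7875e-6)
h = 10
S*h = (1/559443)*10 = 10/559443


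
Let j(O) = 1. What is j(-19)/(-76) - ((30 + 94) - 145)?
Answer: 1595/76 ≈ 20.987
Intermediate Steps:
j(-19)/(-76) - ((30 + 94) - 145) = 1/(-76) - ((30 + 94) - 145) = 1*(-1/76) - (124 - 145) = -1/76 - 1*(-21) = -1/76 + 21 = 1595/76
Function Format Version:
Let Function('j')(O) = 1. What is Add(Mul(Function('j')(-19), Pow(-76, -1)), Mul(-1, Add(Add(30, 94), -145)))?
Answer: Rational(1595, 76) ≈ 20.987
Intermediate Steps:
Add(Mul(Function('j')(-19), Pow(-76, -1)), Mul(-1, Add(Add(30, 94), -145))) = Add(Mul(1, Pow(-76, -1)), Mul(-1, Add(Add(30, 94), -145))) = Add(Mul(1, Rational(-1, 76)), Mul(-1, Add(124, -145))) = Add(Rational(-1, 76), Mul(-1, -21)) = Add(Rational(-1, 76), 21) = Rational(1595, 76)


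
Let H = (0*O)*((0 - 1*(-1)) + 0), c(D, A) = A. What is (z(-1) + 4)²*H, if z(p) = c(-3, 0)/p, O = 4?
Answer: 0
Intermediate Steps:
z(p) = 0 (z(p) = 0/p = 0)
H = 0 (H = (0*4)*((0 - 1*(-1)) + 0) = 0*((0 + 1) + 0) = 0*(1 + 0) = 0*1 = 0)
(z(-1) + 4)²*H = (0 + 4)²*0 = 4²*0 = 16*0 = 0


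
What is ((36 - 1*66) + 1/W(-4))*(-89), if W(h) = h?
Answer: 10769/4 ≈ 2692.3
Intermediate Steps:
((36 - 1*66) + 1/W(-4))*(-89) = ((36 - 1*66) + 1/(-4))*(-89) = ((36 - 66) - ¼)*(-89) = (-30 - ¼)*(-89) = -121/4*(-89) = 10769/4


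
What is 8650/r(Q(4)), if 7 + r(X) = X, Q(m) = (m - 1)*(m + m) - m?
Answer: 8650/13 ≈ 665.38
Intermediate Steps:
Q(m) = -m + 2*m*(-1 + m) (Q(m) = (-1 + m)*(2*m) - m = 2*m*(-1 + m) - m = -m + 2*m*(-1 + m))
r(X) = -7 + X
8650/r(Q(4)) = 8650/(-7 + 4*(-3 + 2*4)) = 8650/(-7 + 4*(-3 + 8)) = 8650/(-7 + 4*5) = 8650/(-7 + 20) = 8650/13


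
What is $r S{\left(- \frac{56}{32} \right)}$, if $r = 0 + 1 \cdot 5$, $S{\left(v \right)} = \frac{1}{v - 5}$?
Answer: $- \frac{20}{27} \approx -0.74074$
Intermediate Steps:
$S{\left(v \right)} = \frac{1}{-5 + v}$
$r = 5$ ($r = 0 + 5 = 5$)
$r S{\left(- \frac{56}{32} \right)} = \frac{5}{-5 - \frac{56}{32}} = \frac{5}{-5 - \frac{7}{4}} = \frac{5}{- \frac{27}{4}} = 5 \left(- \frac{4}{27}\right) = - \frac{20}{27}$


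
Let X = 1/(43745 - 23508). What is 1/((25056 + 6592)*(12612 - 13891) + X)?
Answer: -20237/819149076703 ≈ -2.4705e-8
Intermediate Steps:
X = 1/20237 ≈ 4.9414e-5
1/((25056 + 6592)*(12612 - 13891) + X) = 1/((25056 + 6592)*(12612 - 13891) + 1/20237) = 1/(31648*(-1279) + 1/20237) = 1/(-40477792 + 1/20237) = 1/(-819149076703/20237) = -20237/819149076703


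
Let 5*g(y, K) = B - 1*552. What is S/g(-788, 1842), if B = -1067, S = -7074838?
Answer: 35374190/1619 ≈ 21849.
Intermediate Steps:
g(y, K) = -1619/5 (g(y, K) = (-1067 - 1*552)/5 = (-1067 - 552)/5 = (⅕)*(-1619) = -1619/5)
S/g(-788, 1842) = -7074838/(-1619/5) = -7074838*(-5/1619) = 35374190/1619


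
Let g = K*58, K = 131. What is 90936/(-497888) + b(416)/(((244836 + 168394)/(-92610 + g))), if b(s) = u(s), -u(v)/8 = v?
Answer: 8801553975743/12858891140 ≈ 684.47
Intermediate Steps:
u(v) = -8*v
b(s) = -8*s
g = 7598 (g = 131*58 = 7598)
90936/(-497888) + b(416)/(((244836 + 168394)/(-92610 + g))) = 90936/(-497888) + (-8*416)/(((244836 + 168394)/(-92610 + 7598))) = 90936*(-1/497888) - 3328/(413230/(-85012)) = -11367/62236 - 3328/(413230*(-1/85012)) = -11367/62236 - 3328/(-206615/42506) = -11367/62236 - 3328*(-42506/206615) = -11367/62236 + 141459968/206615 = 8801553975743/12858891140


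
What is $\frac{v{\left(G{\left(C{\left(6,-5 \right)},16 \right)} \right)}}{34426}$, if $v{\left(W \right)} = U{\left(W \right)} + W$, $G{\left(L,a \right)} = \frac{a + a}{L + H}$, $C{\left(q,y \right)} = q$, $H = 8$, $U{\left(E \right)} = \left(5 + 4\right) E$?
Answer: $\frac{80}{120491} \approx 0.00066395$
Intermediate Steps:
$U{\left(E \right)} = 9 E$
$G{\left(L,a \right)} = \frac{2 a}{8 + L}$ ($G{\left(L,a \right)} = \frac{a + a}{L + 8} = \frac{2 a}{8 + L}$)
$v{\left(W \right)} = 10 W$ ($v{\left(W \right)} = 9 W + W = 10 W$)
$\frac{v{\left(G{\left(C{\left(6,-5 \right)},16 \right)} \right)}}{34426} = \frac{10 \cdot 2 \cdot 16 \frac{1}{8 + 6}}{34426} = 10 \cdot 2 \cdot 16 \cdot \frac{1}{14} \cdot \frac{1}{34426} = 10 \cdot \frac{16}{7} \cdot \frac{1}{34426} = \frac{160}{7} \cdot \frac{1}{34426} = \frac{80}{120491}$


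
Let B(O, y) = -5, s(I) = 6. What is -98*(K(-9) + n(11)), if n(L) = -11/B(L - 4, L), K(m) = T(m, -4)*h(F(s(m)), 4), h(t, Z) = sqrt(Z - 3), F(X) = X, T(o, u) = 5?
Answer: -3528/5 ≈ -705.60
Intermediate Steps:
h(t, Z) = sqrt(-3 + Z)
K(m) = 5 (K(m) = 5*sqrt(-3 + 4) = 5*sqrt(1) = 5*1 = 5)
n(L) = 11/5 (n(L) = -11/(-5) = -11*(-1/5) = 11/5)
-98*(K(-9) + n(11)) = -98*(5 + 11/5) = -98*36/5 = -3528/5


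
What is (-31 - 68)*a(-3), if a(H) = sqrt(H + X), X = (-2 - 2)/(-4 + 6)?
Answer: -99*I*sqrt(5) ≈ -221.37*I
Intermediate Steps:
X = -2 (X = -4/2 = -4*1/2 = -2)
a(H) = sqrt(-2 + H) (a(H) = sqrt(H - 2) = sqrt(-2 + H))
(-31 - 68)*a(-3) = (-31 - 68)*sqrt(-2 - 3) = -99*I*sqrt(5)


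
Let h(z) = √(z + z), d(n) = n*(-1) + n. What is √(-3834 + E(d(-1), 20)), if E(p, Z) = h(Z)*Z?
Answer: √(-3834 + 40*√10) ≈ 60.889*I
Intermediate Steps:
d(n) = 0 (d(n) = -n + n = 0)
h(z) = √2*√z (h(z) = √(2*z) = √2*√z)
E(p, Z) = √2*Z^(3/2) (E(p, Z) = (√2*√Z)*Z = √2*Z^(3/2))
√(-3834 + E(d(-1), 20)) = √(-3834 + √2*20^(3/2)) = √(-3834 + √2*(40*√5)) = √(-3834 + 40*√10)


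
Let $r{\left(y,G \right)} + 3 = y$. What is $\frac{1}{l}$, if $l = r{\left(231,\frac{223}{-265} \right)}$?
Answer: $\frac{1}{228} \approx 0.004386$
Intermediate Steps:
$r{\left(y,G \right)} = -3 + y$
$l = 228$ ($l = -3 + 231 = 228$)
$\frac{1}{l} = \frac{1}{228}$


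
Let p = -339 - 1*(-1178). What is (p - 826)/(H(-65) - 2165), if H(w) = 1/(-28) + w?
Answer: -364/62441 ≈ -0.0058295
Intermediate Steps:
p = 839 (p = -339 + 1178 = 839)
H(w) = -1/28 + w
(p - 826)/(H(-65) - 2165) = (839 - 826)/((-1/28 - 65) - 2165) = 13/(-1821/28 - 2165) = 13/(-62441/28) = 13*(-28/62441) = -364/62441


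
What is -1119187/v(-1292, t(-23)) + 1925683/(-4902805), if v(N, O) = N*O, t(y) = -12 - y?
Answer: 5459787812739/69678664660 ≈ 78.357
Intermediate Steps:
-1119187/v(-1292, t(-23)) + 1925683/(-4902805) = -1119187*(-1/(1292*(-12 - 1*(-23)))) + 1925683/(-4902805) = -1119187*(-1/(1292*(-12 + 23))) + 1925683*(-1/4902805) = -1119187/((-1292*11)) - 1925683/4902805 = -1119187/(-14212) - 1925683/4902805 = -1119187*(-1/14212) - 1925683/4902805 = 1119187/14212 - 1925683/4902805 = 5459787812739/69678664660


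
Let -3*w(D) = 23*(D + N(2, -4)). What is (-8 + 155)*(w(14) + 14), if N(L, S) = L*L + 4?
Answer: -22736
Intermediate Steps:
N(L, S) = 4 + L² (N(L, S) = L² + 4 = 4 + L²)
w(D) = -184/3 - 23*D/3 (w(D) = -23*(D + (4 + 2²))/3 = -23*(D + (4 + 4))/3 = -23*(D + 8)/3 = -23*(8 + D)/3 = -(184 + 23*D)/3 = -184/3 - 23*D/3)
(-8 + 155)*(w(14) + 14) = (-8 + 155)*((-184/3 - 23/3*14) + 14) = 147*((-184/3 - 322/3) + 14) = 147*(-506/3 + 14) = 147*(-464/3) = -22736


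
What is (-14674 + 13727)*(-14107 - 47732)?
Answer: 58561533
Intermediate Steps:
(-14674 + 13727)*(-14107 - 47732) = -947*(-61839) = 58561533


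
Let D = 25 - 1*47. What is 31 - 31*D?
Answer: 713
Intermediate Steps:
D = -22 (D = 25 - 47 = -22)
31 - 31*D = 31 - 31*(-22) = 31 + 682 = 713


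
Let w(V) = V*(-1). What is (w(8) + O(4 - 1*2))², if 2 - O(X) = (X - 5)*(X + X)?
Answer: 36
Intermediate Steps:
w(V) = -V
O(X) = 2 - 2*X*(-5 + X) (O(X) = 2 - (X - 5)*(X + X) = 2 - (-5 + X)*2*X = 2 - 2*X*(-5 + X))
(w(8) + O(4 - 1*2))² = (-1*8 + (2 - 2*(4 - 1*2)² + 10*(4 - 1*2)))² = (-8 + (2 - 2*(4 - 2)² + 10*(4 - 2)))² = (-8 + (2 - 2*2² + 10*2))² = (-8 + (2 - 2*4 + 20))² = (-8 + (2 - 8 + 20))² = (-8 + 14)² = 6² = 36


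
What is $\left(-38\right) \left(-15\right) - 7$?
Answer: $563$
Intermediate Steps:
$\left(-38\right) \left(-15\right) - 7 = 570 - 7 = 563$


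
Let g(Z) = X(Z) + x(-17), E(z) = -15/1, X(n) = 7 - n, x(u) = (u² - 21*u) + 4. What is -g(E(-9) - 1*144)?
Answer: -816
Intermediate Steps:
x(u) = 4 + u² - 21*u
E(z) = -15 (E(z) = -15*1 = -15)
g(Z) = 657 - Z (g(Z) = (7 - Z) + (4 + (-17)² - 21*(-17)) = (7 - Z) + (4 + 289 + 357) = (7 - Z) + 650 = 657 - Z)
-g(E(-9) - 1*144) = -(657 - (-15 - 1*144)) = -(657 - (-15 - 144)) = -(657 - 1*(-159)) = -(657 + 159) = -1*816 = -816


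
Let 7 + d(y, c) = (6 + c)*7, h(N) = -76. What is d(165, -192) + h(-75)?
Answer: -1385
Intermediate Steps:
d(y, c) = 35 + 7*c (d(y, c) = -7 + (6 + c)*7 = -7 + (42 + 7*c) = 35 + 7*c)
d(165, -192) + h(-75) = (35 + 7*(-192)) - 76 = (35 - 1344) - 76 = -1309 - 76 = -1385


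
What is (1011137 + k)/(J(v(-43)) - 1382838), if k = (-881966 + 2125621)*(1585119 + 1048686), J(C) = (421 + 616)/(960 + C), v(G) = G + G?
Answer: -2862827001592088/1208599375 ≈ -2.3687e+6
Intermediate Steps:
v(G) = 2*G
J(C) = 1037/(960 + C)
k = 3275544757275 (k = 1243655*2633805 = 3275544757275)
(1011137 + k)/(J(v(-43)) - 1382838) = (1011137 + 3275544757275)/(1037/(960 + 2*(-43)) - 1382838) = 3275545768412/(1037/(960 - 86) - 1382838) = 3275545768412/(1037/874 - 1382838) = 3275545768412/(-1208599375/874) = 3275545768412*(-874/1208599375) = -2862827001592088/1208599375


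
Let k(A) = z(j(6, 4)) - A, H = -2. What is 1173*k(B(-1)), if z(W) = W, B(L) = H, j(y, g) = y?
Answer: 9384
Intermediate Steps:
B(L) = -2
k(A) = 6 - A
1173*k(B(-1)) = 1173*(6 - 1*(-2)) = 1173*(6 + 2) = 1173*8 = 9384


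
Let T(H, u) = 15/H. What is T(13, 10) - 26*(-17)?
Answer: 5761/13 ≈ 443.15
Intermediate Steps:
T(13, 10) - 26*(-17) = 15/13 - 26*(-17) = 15*(1/13) + 442 = 15/13 + 442 = 5761/13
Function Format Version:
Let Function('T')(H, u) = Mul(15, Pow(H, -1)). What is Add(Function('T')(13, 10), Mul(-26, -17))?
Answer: Rational(5761, 13) ≈ 443.15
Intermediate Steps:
Add(Function('T')(13, 10), Mul(-26, -17)) = Add(Mul(15, Pow(13, -1)), Mul(-26, -17)) = Add(Mul(15, Rational(1, 13)), 442) = Add(Rational(15, 13), 442) = Rational(5761, 13)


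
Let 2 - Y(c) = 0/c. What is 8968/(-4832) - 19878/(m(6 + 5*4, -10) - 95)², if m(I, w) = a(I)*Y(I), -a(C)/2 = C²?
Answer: -2931456611/1577326068 ≈ -1.8585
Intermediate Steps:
a(C) = -2*C²
Y(c) = 2 (Y(c) = 2 - 0/c = 2 - 1*0 = 2 + 0 = 2)
m(I, w) = -4*I² (m(I, w) = -2*I²*2 = -4*I²)
8968/(-4832) - 19878/(m(6 + 5*4, -10) - 95)² = 8968/(-4832) - 19878/(-4*(6 + 5*4)² - 95)² = 8968*(-1/4832) - 19878/(-4*(6 + 20)² - 95)² = -1121/604 - 19878/(-4*26² - 95)² = -1121/604 - 19878/(-4*676 - 95)² = -1121/604 - 19878/(-2704 - 95)² = -1121/604 - 19878/((-2799)²) = -1121/604 - 19878/7834401 = -1121/604 - 19878*1/7834401 = -1121/604 - 6626/2611467 = -2931456611/1577326068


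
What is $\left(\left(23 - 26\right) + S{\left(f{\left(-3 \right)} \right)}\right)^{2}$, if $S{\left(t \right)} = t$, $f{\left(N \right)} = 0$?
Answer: $9$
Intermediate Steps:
$\left(\left(23 - 26\right) + S{\left(f{\left(-3 \right)} \right)}\right)^{2} = \left(\left(23 - 26\right) + 0\right)^{2} = \left(-3 + 0\right)^{2} = \left(-3\right)^{2} = 9$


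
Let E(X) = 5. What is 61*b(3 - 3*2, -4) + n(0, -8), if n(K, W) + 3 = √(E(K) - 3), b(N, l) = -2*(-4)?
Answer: 485 + √2 ≈ 486.41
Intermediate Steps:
b(N, l) = 8
n(K, W) = -3 + √2 (n(K, W) = -3 + √(5 - 3) = -3 + √2)
61*b(3 - 3*2, -4) + n(0, -8) = 61*8 + (-3 + √2) = 488 + (-3 + √2) = 485 + √2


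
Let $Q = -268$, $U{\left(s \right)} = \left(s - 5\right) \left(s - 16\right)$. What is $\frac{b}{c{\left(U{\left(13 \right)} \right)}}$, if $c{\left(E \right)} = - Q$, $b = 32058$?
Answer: $\frac{16029}{134} \approx 119.62$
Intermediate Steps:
$U{\left(s \right)} = \left(-16 + s\right) \left(-5 + s\right)$ ($U{\left(s \right)} = \left(-5 + s\right) \left(-16 + s\right) = \left(-16 + s\right) \left(-5 + s\right)$)
$c{\left(E \right)} = 268$ ($c{\left(E \right)} = \left(-1\right) \left(-268\right) = 268$)
$\frac{b}{c{\left(U{\left(13 \right)} \right)}} = \frac{32058}{268} = 32058 \cdot \frac{1}{268} = \frac{16029}{134}$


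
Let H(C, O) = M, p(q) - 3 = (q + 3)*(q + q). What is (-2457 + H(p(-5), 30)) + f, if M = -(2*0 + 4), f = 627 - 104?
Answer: -1938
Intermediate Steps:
p(q) = 3 + 2*q*(3 + q) (p(q) = 3 + (q + 3)*(q + q) = 3 + (3 + q)*(2*q) = 3 + 2*q*(3 + q))
f = 523
M = -4 (M = -(0 + 4) = -1*4 = -4)
H(C, O) = -4
(-2457 + H(p(-5), 30)) + f = (-2457 - 4) + 523 = -2461 + 523 = -1938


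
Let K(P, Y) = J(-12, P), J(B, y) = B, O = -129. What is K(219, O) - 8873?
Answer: -8885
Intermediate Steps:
K(P, Y) = -12
K(219, O) - 8873 = -12 - 8873 = -8885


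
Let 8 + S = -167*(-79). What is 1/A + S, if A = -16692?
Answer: 220084019/16692 ≈ 13185.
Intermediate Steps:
S = 13185 (S = -8 - 167*(-79) = -8 + 13193 = 13185)
1/A + S = 1/(-16692) + 13185 = -1/16692 + 13185 = 220084019/16692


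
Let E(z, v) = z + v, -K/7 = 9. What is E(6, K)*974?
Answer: -55518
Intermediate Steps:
K = -63 (K = -7*9 = -63)
E(z, v) = v + z
E(6, K)*974 = (-63 + 6)*974 = -57*974 = -55518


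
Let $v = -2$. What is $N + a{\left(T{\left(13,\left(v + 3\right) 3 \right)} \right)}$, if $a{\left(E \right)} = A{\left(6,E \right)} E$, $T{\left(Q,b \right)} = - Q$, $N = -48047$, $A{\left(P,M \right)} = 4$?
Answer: $-48099$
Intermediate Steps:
$a{\left(E \right)} = 4 E$
$N + a{\left(T{\left(13,\left(v + 3\right) 3 \right)} \right)} = -48047 + 4 \left(\left(-1\right) 13\right) = -48047 + 4 \left(-13\right) = -48047 - 52 = -48099$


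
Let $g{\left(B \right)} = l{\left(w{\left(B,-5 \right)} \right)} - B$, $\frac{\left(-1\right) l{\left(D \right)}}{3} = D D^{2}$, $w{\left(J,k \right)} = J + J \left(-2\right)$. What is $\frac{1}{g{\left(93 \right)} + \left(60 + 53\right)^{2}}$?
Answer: $\frac{1}{2425747} \approx 4.1224 \cdot 10^{-7}$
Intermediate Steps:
$w{\left(J,k \right)} = - J$ ($w{\left(J,k \right)} = J - 2 J = - J$)
$l{\left(D \right)} = - 3 D^{3}$ ($l{\left(D \right)} = - 3 D D^{2} = - 3 D^{3}$)
$g{\left(B \right)} = - B + 3 B^{3}$ ($g{\left(B \right)} = - 3 \left(- B\right)^{3} - B = - 3 \left(- B^{3}\right) - B = 3 B^{3} - B = - B + 3 B^{3}$)
$\frac{1}{g{\left(93 \right)} + \left(60 + 53\right)^{2}} = \frac{1}{\left(\left(-1\right) 93 + 3 \cdot 93^{3}\right) + \left(60 + 53\right)^{2}} = \frac{1}{\left(-93 + 3 \cdot 804357\right) + 113^{2}} = \frac{1}{\left(-93 + 2413071\right) + 12769} = \frac{1}{2412978 + 12769} = \frac{1}{2425747}$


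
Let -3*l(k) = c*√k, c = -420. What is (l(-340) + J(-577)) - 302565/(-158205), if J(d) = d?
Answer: -6065448/10547 + 280*I*√85 ≈ -575.09 + 2581.5*I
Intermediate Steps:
l(k) = 140*√k (l(k) = -(-140)*√k = 140*√k)
(l(-340) + J(-577)) - 302565/(-158205) = (140*√(-340) - 577) - 302565/(-158205) = (140*(2*I*√85) - 577) - 302565*(-1/158205) = (280*I*√85 - 577) + 20171/10547 = (-577 + 280*I*√85) + 20171/10547 = -6065448/10547 + 280*I*√85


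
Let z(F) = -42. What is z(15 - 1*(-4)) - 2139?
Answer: -2181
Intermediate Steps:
z(15 - 1*(-4)) - 2139 = -42 - 2139 = -2181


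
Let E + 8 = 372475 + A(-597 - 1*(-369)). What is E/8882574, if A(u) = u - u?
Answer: 372467/8882574 ≈ 0.041932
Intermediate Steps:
A(u) = 0
E = 372467 (E = -8 + (372475 + 0) = -8 + 372475 = 372467)
E/8882574 = 372467/8882574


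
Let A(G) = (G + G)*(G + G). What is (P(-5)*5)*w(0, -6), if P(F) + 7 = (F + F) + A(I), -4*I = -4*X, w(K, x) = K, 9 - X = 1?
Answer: 0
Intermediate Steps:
X = 8 (X = 9 - 1*1 = 9 - 1 = 8)
I = 8 (I = -(-1)*8 = -¼*(-32) = 8)
A(G) = 4*G² (A(G) = (2*G)*(2*G) = 4*G²)
P(F) = 249 + 2*F (P(F) = -7 + ((F + F) + 4*8²) = -7 + (2*F + 4*64) = -7 + (2*F + 256) = -7 + (256 + 2*F) = 249 + 2*F)
(P(-5)*5)*w(0, -6) = ((249 + 2*(-5))*5)*0 = ((249 - 10)*5)*0 = (239*5)*0 = 1195*0 = 0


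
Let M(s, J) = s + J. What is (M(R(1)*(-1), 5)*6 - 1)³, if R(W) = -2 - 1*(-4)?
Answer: 4913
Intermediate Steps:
R(W) = 2 (R(W) = -2 + 4 = 2)
M(s, J) = J + s
(M(R(1)*(-1), 5)*6 - 1)³ = ((5 + 2*(-1))*6 - 1)³ = ((5 - 2)*6 - 1)³ = (3*6 - 1)³ = (18 - 1)³ = 17³ = 4913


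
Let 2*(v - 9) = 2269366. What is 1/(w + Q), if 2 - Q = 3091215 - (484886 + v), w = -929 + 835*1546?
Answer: -1/181654 ≈ -5.5050e-6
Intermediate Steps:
v = 1134692 (v = 9 + (½)*2269366 = 9 + 1134683 = 1134692)
w = 1289981 (w = -929 + 1290910 = 1289981)
Q = -1471635 (Q = 2 - (3091215 - (484886 + 1134692)) = 2 - (3091215 - 1*1619578) = 2 - (3091215 - 1619578) = 2 - 1*1471637 = 2 - 1471637 = -1471635)
1/(w + Q) = 1/(1289981 - 1471635) = 1/(-181654) = -1/181654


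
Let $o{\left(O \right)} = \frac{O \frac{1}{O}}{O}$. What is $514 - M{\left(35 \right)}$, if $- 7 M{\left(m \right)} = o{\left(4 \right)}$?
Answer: $\frac{14393}{28} \approx 514.04$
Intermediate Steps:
$o{\left(O \right)} = \frac{1}{O}$ ($o{\left(O \right)} = 1 \frac{1}{O} = \frac{1}{O}$)
$M{\left(m \right)} = - \frac{1}{28}$ ($M{\left(m \right)} = - \frac{1}{7 \cdot 4} = \left(- \frac{1}{7}\right) \frac{1}{4} = - \frac{1}{28}$)
$514 - M{\left(35 \right)} = 514 - - \frac{1}{28} = 514 + \frac{1}{28} = \frac{14393}{28}$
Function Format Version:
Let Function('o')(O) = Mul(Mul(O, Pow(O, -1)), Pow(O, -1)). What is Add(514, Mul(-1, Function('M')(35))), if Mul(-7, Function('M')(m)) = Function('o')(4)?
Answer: Rational(14393, 28) ≈ 514.04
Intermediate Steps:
Function('o')(O) = Pow(O, -1) (Function('o')(O) = Mul(1, Pow(O, -1)) = Pow(O, -1))
Function('M')(m) = Rational(-1, 28) (Function('M')(m) = Mul(Rational(-1, 7), Pow(4, -1)) = Mul(Rational(-1, 7), Rational(1, 4)) = Rational(-1, 28))
Add(514, Mul(-1, Function('M')(35))) = Add(514, Mul(-1, Rational(-1, 28))) = Add(514, Rational(1, 28)) = Rational(14393, 28)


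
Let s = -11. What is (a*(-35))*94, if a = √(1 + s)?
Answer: -3290*I*√10 ≈ -10404.0*I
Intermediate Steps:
a = I*√10 (a = √(1 - 11) = √(-10) = I*√10 ≈ 3.1623*I)
(a*(-35))*94 = ((I*√10)*(-35))*94 = -35*I*√10*94 = -3290*I*√10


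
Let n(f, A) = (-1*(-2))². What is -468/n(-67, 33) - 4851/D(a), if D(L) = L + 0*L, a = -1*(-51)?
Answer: -3606/17 ≈ -212.12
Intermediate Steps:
n(f, A) = 4 (n(f, A) = 2² = 4)
a = 51
D(L) = L (D(L) = L + 0 = L)
-468/n(-67, 33) - 4851/D(a) = -468/4 - 4851/51 = -468*¼ - 4851*1/51 = -117 - 1617/17 = -3606/17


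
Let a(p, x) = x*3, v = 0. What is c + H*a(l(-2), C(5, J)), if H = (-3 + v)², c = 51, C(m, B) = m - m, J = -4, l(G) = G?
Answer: 51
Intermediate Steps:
C(m, B) = 0
a(p, x) = 3*x
H = 9 (H = (-3 + 0)² = (-3)² = 9)
c + H*a(l(-2), C(5, J)) = 51 + 9*(3*0) = 51 + 9*0 = 51 + 0 = 51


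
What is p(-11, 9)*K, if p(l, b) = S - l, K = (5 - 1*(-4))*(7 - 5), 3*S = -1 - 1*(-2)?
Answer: 204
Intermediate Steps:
S = ⅓ (S = (-1 - 1*(-2))/3 = (-1 + 2)/3 = (⅓)*1 = ⅓ ≈ 0.33333)
K = 18 (K = (5 + 4)*2 = 9*2 = 18)
p(l, b) = ⅓ - l
p(-11, 9)*K = (⅓ - 1*(-11))*18 = (⅓ + 11)*18 = (34/3)*18 = 204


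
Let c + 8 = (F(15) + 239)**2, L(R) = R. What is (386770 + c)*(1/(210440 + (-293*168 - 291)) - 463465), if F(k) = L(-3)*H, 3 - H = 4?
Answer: -33213795872450424/160925 ≈ -2.0639e+11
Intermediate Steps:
H = -1 (H = 3 - 1*4 = 3 - 4 = -1)
F(k) = 3 (F(k) = -3*(-1) = 3)
c = 58556 (c = -8 + (3 + 239)**2 = -8 + 242**2 = -8 + 58564 = 58556)
(386770 + c)*(1/(210440 + (-293*168 - 291)) - 463465) = (386770 + 58556)*(1/(210440 + (-293*168 - 291)) - 463465) = 445326*(1/(210440 + (-49224 - 291)) - 463465) = 445326*(1/(210440 - 49515) - 463465) = 445326*(1/160925 - 463465) = 445326*(-74583105124/160925) = -33213795872450424/160925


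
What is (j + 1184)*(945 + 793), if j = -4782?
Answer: -6253324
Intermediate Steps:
(j + 1184)*(945 + 793) = (-4782 + 1184)*(945 + 793) = -3598*1738 = -6253324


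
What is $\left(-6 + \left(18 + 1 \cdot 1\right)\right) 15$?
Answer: $195$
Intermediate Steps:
$\left(-6 + \left(18 + 1 \cdot 1\right)\right) 15 = \left(-6 + \left(18 + 1\right)\right) 15 = \left(-6 + 19\right) 15 = 13 \cdot 15 = 195$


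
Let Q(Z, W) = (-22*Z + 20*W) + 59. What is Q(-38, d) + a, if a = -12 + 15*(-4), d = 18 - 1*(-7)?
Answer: 1323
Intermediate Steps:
d = 25 (d = 18 + 7 = 25)
a = -72 (a = -12 - 60 = -72)
Q(Z, W) = 59 - 22*Z + 20*W
Q(-38, d) + a = (59 - 22*(-38) + 20*25) - 72 = (59 + 836 + 500) - 72 = 1395 - 72 = 1323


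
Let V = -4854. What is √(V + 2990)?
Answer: 2*I*√466 ≈ 43.174*I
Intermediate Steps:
√(V + 2990) = √(-4854 + 2990) = √(-1864) = 2*I*√466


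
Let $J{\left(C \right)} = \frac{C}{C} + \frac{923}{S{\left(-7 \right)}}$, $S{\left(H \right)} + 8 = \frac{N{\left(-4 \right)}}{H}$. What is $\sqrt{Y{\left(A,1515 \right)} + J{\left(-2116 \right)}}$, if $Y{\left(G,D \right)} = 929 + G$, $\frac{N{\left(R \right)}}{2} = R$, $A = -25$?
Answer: $\frac{\sqrt{110937}}{12} \approx 27.756$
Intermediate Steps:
$N{\left(R \right)} = 2 R$
$S{\left(H \right)} = -8 - \frac{8}{H}$ ($S{\left(H \right)} = -8 + \frac{2 \left(-4\right)}{H} = -8 - \frac{8}{H}$)
$J{\left(C \right)} = - \frac{6413}{48}$ ($J{\left(C \right)} = \frac{C}{C} + \frac{923}{-8 - \frac{8}{-7}} = 1 + \frac{923}{-8 - - \frac{8}{7}} = 1 + \frac{923}{-8 + \frac{8}{7}} = 1 + \frac{923}{- \frac{48}{7}} = 1 + 923 \left(- \frac{7}{48}\right) = 1 - \frac{6461}{48} = - \frac{6413}{48}$)
$\sqrt{Y{\left(A,1515 \right)} + J{\left(-2116 \right)}} = \sqrt{\left(929 - 25\right) - \frac{6413}{48}} = \sqrt{904 - \frac{6413}{48}} = \sqrt{\frac{36979}{48}} = \frac{\sqrt{110937}}{12}$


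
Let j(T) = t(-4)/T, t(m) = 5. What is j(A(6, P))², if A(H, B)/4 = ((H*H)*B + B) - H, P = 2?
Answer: 25/73984 ≈ 0.00033791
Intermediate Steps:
A(H, B) = -4*H + 4*B + 4*B*H² (A(H, B) = 4*(((H*H)*B + B) - H) = 4*((H²*B + B) - H) = 4*((B*H² + B) - H) = 4*((B + B*H²) - H) = 4*(B - H + B*H²) = -4*H + 4*B + 4*B*H²)
j(T) = 5/T
j(A(6, P))² = (5/(-4*6 + 4*2 + 4*2*6²))² = (5/(-24 + 8 + 4*2*36))² = (5/(-24 + 8 + 288))² = (5/272)² = 25/73984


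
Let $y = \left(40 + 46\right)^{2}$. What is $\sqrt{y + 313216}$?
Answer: $2 \sqrt{80153} \approx 566.23$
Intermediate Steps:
$y = 7396$ ($y = 86^{2} = 7396$)
$\sqrt{y + 313216} = \sqrt{7396 + 313216} = \sqrt{320612} = 2 \sqrt{80153}$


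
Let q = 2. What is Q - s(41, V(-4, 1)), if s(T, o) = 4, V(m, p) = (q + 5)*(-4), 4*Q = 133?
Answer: 117/4 ≈ 29.250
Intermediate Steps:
Q = 133/4 (Q = (¼)*133 = 133/4 ≈ 33.250)
V(m, p) = -28 (V(m, p) = (2 + 5)*(-4) = 7*(-4) = -28)
Q - s(41, V(-4, 1)) = 133/4 - 1*4 = 133/4 - 4 = 117/4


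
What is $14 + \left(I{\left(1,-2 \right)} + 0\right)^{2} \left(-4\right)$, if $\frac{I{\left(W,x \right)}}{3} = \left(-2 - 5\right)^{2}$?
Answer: $-86422$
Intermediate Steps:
$I{\left(W,x \right)} = 147$ ($I{\left(W,x \right)} = 3 \left(-2 - 5\right)^{2} = 3 \left(-7\right)^{2} = 3 \cdot 49 = 147$)
$14 + \left(I{\left(1,-2 \right)} + 0\right)^{2} \left(-4\right) = 14 + \left(147 + 0\right)^{2} \left(-4\right) = 14 + 147^{2} \left(-4\right) = 14 + 21609 \left(-4\right) = 14 - 86436 = -86422$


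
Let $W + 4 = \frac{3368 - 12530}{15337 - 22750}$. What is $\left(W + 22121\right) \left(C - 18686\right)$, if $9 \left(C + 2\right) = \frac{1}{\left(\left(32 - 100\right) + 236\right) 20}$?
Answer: $- \frac{30886439238970159}{74723040} \approx -4.1335 \cdot 10^{8}$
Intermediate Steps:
$W = - \frac{6830}{2471}$ ($W = -4 + \frac{3368 - 12530}{15337 - 22750} = -4 - \frac{9162}{-7413} = -4 - - \frac{3054}{2471} = -4 + \frac{3054}{2471} = - \frac{6830}{2471} \approx -2.7641$)
$C = - \frac{60479}{30240}$ ($C = -2 + \frac{1}{9 \left(\left(32 - 100\right) + 236\right) 20} = -2 + \frac{1}{9 \left(-68 + 236\right) 20} = -2 + \frac{1}{9 \cdot 168 \cdot 20} = -2 + \frac{1}{9 \cdot 3360} = -2 + \frac{1}{9} \cdot \frac{1}{3360} = -2 + \frac{1}{30240} = - \frac{60479}{30240} \approx -2.0$)
$\left(W + 22121\right) \left(C - 18686\right) = \left(- \frac{6830}{2471} + 22121\right) \left(- \frac{60479}{30240} - 18686\right) = \frac{54654161}{2471} \left(- \frac{565125119}{30240}\right) = - \frac{30886439238970159}{74723040}$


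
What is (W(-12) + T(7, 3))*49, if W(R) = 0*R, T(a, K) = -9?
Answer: -441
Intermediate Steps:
W(R) = 0
(W(-12) + T(7, 3))*49 = (0 - 9)*49 = -9*49 = -441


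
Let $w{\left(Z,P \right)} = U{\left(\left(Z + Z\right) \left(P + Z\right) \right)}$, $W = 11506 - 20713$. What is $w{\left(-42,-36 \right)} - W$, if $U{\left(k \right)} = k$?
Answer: $15759$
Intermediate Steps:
$W = -9207$
$w{\left(Z,P \right)} = 2 Z \left(P + Z\right)$ ($w{\left(Z,P \right)} = \left(Z + Z\right) \left(P + Z\right) = 2 Z \left(P + Z\right)$)
$w{\left(-42,-36 \right)} - W = 2 \left(-42\right) \left(-36 - 42\right) - -9207 = 2 \left(-42\right) \left(-78\right) + 9207 = 6552 + 9207 = 15759$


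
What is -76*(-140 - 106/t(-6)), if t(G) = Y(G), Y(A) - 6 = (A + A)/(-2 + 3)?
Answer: 27892/3 ≈ 9297.3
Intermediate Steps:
Y(A) = 6 + 2*A (Y(A) = 6 + (A + A)/(-2 + 3) = 6 + (2*A)/1 = 6 + (2*A)*1 = 6 + 2*A)
t(G) = 6 + 2*G
-76*(-140 - 106/t(-6)) = -76*(-140 - 106/(6 + 2*(-6))) = -76*(-140 - 106/(6 - 12)) = -76*(-140 - 106/(-6)) = -76*(-140 - 106*(-⅙)) = -76*(-140 + 53/3) = -76*(-367/3) = 27892/3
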